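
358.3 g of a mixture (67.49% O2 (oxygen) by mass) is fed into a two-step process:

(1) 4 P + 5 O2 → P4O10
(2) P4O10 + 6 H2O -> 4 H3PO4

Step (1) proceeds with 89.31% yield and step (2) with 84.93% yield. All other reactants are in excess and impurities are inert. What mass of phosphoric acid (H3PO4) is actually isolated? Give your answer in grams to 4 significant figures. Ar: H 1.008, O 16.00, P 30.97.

449.4 g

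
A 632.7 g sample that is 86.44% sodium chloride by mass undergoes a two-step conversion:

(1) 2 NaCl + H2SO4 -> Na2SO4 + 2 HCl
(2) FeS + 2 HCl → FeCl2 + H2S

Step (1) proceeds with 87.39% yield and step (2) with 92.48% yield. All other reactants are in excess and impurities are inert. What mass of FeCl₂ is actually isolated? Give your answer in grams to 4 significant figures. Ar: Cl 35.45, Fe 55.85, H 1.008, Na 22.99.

479.3 g

Pure NaCl = 632.7 × 0.8644 = 546.91 g.
M(NaCl) = 22.99 + 35.45 = 58.44 g/mol.
M(FeCl2) = 55.85 + 2(35.45) = 126.75 g/mol.
n(NaCl) = 546.91 / 58.44 = 9.3584 mol.
Step 1 (NaCl:HCl = 2:2): theoretical n(HCl) = 9.3584 mol; at 87.39% yield, n(HCl) = 8.1783 mol.
Step 2 (HCl:FeCl2 = 2:1): theoretical n(FeCl2) = 4.0892 mol, so theoretical mass = 4.0892 × 126.75 = 518.30 g.
At 92.48% yield, actual mass of FeCl2 = 518.30 × 0.9248 = 479.32 g.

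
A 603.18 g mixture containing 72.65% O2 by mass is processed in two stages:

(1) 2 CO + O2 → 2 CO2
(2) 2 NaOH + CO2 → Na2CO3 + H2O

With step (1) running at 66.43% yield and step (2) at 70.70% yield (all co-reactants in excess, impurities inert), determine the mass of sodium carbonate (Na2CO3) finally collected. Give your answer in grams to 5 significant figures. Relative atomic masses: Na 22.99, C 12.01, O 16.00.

1363.4 g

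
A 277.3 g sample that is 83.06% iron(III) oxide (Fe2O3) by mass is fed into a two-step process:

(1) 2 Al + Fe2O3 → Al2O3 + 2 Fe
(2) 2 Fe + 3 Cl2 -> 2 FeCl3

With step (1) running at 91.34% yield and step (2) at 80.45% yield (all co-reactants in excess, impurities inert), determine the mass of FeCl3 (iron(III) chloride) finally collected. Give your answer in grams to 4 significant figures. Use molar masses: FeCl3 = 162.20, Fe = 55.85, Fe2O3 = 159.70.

Pure Fe2O3 = 277.3 × 0.8306 = 230.33 g.
n(Fe2O3) = 230.33 / 159.70 = 1.4422 mol.
Step 1 (Fe2O3:Fe = 1:2): theoretical n(Fe) = 2.8845 mol; at 91.34% yield, n(Fe) = 2.6347 mol.
Step 2 (Fe:FeCl3 = 2:2): theoretical n(FeCl3) = 2.6347 mol, so theoretical mass = 2.6347 × 162.20 = 427.35 g.
At 80.45% yield, actual mass of FeCl3 = 427.35 × 0.8045 = 343.80 g.

343.8 g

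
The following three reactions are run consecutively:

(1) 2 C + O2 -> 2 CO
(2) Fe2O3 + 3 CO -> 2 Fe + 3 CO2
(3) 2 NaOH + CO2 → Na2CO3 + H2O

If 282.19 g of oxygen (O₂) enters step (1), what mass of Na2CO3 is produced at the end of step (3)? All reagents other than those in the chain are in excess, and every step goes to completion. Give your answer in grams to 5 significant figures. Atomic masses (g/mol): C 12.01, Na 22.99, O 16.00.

M(O2) = 2(16.00) = 32.00 g/mol.
M(Na2CO3) = 2(22.99) + 12.01 + 3(16.00) = 105.99 g/mol.
n(O2) = 282.19 / 32.00 = 8.81844 mol.
Reaction (1): O2→CO ratio 1:2 ⇒ n(CO) = 17.6369 mol.
Reaction (2): CO→CO2 ratio 3:3 ⇒ n(CO2) = 17.6369 mol.
Reaction (3): CO2→Na2CO3 ratio 1:1 ⇒ n(Na2CO3) = 17.6369 mol.
Mass of Na2CO3 = 17.6369 × 105.99 = 1869.33 g.

1869.3 g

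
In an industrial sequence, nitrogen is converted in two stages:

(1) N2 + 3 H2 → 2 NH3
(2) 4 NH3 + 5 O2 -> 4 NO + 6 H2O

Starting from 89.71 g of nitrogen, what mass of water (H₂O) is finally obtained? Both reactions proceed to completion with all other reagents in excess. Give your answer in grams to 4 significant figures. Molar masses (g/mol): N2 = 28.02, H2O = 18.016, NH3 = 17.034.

n(N2) = 89.710 / 28.02 = 3.2016 mol.
Step 1 gives a 1:2 ratio of N2 to NH3, so n(NH3) = 6.4033 mol.
In step 2 the NH3:H2O ratio is 4:6, so n(H2O) = 9.6049 mol.
Mass of H2O = 9.6049 × 18.016 = 173.04 g.

173.0 g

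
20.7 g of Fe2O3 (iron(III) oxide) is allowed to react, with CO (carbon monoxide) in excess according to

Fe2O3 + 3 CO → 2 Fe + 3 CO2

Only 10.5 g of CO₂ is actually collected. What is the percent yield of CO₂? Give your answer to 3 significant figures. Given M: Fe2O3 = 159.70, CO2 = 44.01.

61.4 %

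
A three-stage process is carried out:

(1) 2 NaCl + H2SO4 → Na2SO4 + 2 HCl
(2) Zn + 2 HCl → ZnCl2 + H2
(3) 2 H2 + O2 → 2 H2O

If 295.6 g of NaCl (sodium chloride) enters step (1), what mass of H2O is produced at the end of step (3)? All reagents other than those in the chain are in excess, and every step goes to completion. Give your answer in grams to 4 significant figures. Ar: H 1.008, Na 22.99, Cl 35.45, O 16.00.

45.56 g

M(NaCl) = 22.99 + 35.45 = 58.44 g/mol.
M(H2O) = 2(1.008) + 16.00 = 18.016 g/mol.
n(NaCl) = 295.6 / 58.44 = 5.0582 mol.
Reaction (1): NaCl→HCl ratio 2:2 ⇒ n(HCl) = 5.0582 mol.
Reaction (2): HCl→H2 ratio 2:1 ⇒ n(H2) = 2.5291 mol.
Reaction (3): H2→H2O ratio 2:2 ⇒ n(H2O) = 2.5291 mol.
Mass of H2O = 2.5291 × 18.016 = 45.564 g.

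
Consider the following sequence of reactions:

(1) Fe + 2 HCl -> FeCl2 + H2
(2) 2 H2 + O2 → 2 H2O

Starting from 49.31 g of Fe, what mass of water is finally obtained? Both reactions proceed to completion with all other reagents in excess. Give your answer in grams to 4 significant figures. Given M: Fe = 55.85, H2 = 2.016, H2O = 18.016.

n(Fe) = 49.310 / 55.85 = 0.88290 mol.
Step 1 gives a 1:1 ratio of Fe to H2, so n(H2) = 0.88290 mol.
In step 2 the H2:H2O ratio is 2:2, so n(H2O) = 0.88290 mol.
Mass of H2O = 0.88290 × 18.016 = 15.906 g.

15.91 g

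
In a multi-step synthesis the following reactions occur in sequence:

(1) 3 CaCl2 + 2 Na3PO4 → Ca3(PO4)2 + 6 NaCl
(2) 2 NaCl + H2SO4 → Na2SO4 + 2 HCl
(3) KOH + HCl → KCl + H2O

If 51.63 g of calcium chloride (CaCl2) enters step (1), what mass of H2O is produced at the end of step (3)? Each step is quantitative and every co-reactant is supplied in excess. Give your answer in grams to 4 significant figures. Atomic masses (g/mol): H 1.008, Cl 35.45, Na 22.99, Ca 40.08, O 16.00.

M(CaCl2) = 40.08 + 2(35.45) = 110.98 g/mol.
M(H2O) = 2(1.008) + 16.00 = 18.016 g/mol.
n(CaCl2) = 51.63 / 110.98 = 0.46522 mol.
Reaction (1): CaCl2→NaCl ratio 3:6 ⇒ n(NaCl) = 0.93044 mol.
Reaction (2): NaCl→HCl ratio 2:2 ⇒ n(HCl) = 0.93044 mol.
Reaction (3): HCl→H2O ratio 1:1 ⇒ n(H2O) = 0.93044 mol.
Mass of H2O = 0.93044 × 18.016 = 16.763 g.

16.76 g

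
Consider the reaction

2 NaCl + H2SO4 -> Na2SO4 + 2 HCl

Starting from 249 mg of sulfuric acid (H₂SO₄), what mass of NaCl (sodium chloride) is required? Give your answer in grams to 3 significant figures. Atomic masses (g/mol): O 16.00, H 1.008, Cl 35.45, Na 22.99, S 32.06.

M(H2SO4) = 2(1.008) + 32.06 + 4(16.00) = 98.076 g/mol.
M(NaCl) = 22.99 + 35.45 = 58.44 g/mol.
Convert: 249 mg = 0.2490 g.
n(H2SO4) = 0.2490 g / 98.076 g/mol = 0.002539 mol.
From the equation the H2SO4:NaCl mole ratio is 1:2, so n(NaCl) = 0.002539 × 2/1 = 0.005078 mol.
Mass of NaCl = 0.005078 mol × 58.44 g/mol = 0.2967 g.

0.297 g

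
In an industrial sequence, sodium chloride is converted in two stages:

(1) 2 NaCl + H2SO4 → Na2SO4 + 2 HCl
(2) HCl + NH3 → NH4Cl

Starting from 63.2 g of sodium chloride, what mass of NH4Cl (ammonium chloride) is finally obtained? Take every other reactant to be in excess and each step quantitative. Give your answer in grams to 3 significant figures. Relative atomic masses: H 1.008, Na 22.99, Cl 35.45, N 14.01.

M(NaCl) = 22.99 + 35.45 = 58.44 g/mol.
M(NH4Cl) = 14.01 + 4(1.008) + 35.45 = 53.492 g/mol.
n(NaCl) = 63.20 / 58.44 = 1.081 mol.
Step 1 gives a 2:2 ratio of NaCl to HCl, so n(HCl) = 1.081 mol.
In step 2 the HCl:NH4Cl ratio is 1:1, so n(NH4Cl) = 1.081 mol.
Mass of NH4Cl = 1.081 × 53.492 = 57.85 g.

57.8 g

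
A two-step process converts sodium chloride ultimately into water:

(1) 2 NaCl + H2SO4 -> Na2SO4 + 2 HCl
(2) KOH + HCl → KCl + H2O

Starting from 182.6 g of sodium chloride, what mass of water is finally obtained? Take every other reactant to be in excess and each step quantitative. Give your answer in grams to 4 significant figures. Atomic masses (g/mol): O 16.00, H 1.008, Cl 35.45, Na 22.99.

56.29 g

M(NaCl) = 22.99 + 35.45 = 58.44 g/mol.
M(H2O) = 2(1.008) + 16.00 = 18.016 g/mol.
n(NaCl) = 182.60 / 58.44 = 3.1246 mol.
Step 1 gives a 2:2 ratio of NaCl to HCl, so n(HCl) = 3.1246 mol.
In step 2 the HCl:H2O ratio is 1:1, so n(H2O) = 3.1246 mol.
Mass of H2O = 3.1246 × 18.016 = 56.292 g.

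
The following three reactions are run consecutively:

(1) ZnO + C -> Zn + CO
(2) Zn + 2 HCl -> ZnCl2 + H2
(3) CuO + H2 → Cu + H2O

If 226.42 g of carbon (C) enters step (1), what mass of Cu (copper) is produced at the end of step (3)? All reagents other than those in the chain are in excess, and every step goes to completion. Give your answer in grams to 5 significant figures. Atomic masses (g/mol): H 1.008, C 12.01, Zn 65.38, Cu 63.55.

1198.1 g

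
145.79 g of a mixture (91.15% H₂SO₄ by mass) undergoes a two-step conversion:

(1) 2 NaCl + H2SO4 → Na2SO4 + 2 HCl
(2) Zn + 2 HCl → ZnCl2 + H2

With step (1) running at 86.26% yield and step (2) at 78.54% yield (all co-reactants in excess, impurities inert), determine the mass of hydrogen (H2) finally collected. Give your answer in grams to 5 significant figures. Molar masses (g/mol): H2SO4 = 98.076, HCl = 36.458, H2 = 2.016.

1.8506 g

Pure H2SO4 = 145.79 × 0.9115 = 132.888 g.
n(H2SO4) = 132.888 / 98.076 = 1.35494 mol.
Step 1 (H2SO4:HCl = 1:2): theoretical n(HCl) = 2.70989 mol; at 86.26% yield, n(HCl) = 2.33755 mol.
Step 2 (HCl:H2 = 2:1): theoretical n(H2) = 1.16878 mol, so theoretical mass = 1.16878 × 2.016 = 2.35625 g.
At 78.54% yield, actual mass of H2 = 2.35625 × 0.7854 = 1.85060 g.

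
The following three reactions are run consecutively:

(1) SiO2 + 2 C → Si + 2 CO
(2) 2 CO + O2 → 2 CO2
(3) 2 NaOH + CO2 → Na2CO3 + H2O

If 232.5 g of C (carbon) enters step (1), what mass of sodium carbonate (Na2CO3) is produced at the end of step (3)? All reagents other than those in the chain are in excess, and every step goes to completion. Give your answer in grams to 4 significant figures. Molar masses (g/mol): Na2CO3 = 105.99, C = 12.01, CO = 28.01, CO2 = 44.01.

n(C) = 232.5 / 12.01 = 19.359 mol.
Reaction (1): C→CO ratio 2:2 ⇒ n(CO) = 19.359 mol.
Reaction (2): CO→CO2 ratio 2:2 ⇒ n(CO2) = 19.359 mol.
Reaction (3): CO2→Na2CO3 ratio 1:1 ⇒ n(Na2CO3) = 19.359 mol.
Mass of Na2CO3 = 19.359 × 105.99 = 2051.8 g.

2052 g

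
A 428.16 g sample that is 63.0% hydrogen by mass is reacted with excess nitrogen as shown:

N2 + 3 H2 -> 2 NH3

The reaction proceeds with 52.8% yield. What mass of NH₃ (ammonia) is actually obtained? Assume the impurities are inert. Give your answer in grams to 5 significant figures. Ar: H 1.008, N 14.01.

Pure H2 available = 428.16 g × 0.630 = 269.741 g.
M(H2) = 2(1.008) = 2.016 g/mol.
M(NH3) = 14.01 + 3(1.008) = 17.034 g/mol.
n(H2) = 269.741 g / 2.016 g/mol = 133.800 mol.
From the equation the H2:NH3 mole ratio is 3:2, so n(NH3) = 133.800 × 2/3 = 89.2000 mol.
Mass of NH3 = 89.2000 mol × 17.034 g/mol = 1519.43 g.
Actual mass collected = 1519.43 g × 0.528 = 802.261 g.

802.26 g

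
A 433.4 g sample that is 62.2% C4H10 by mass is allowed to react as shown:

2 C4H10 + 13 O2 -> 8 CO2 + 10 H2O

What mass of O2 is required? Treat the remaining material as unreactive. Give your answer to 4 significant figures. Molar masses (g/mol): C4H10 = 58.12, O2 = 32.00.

Mass of pure C4H10 = 433.4 g × 0.622 = 269.57 g.
n(C4H10) = 269.57 g / 58.12 g/mol = 4.6382 mol.
From the equation the C4H10:O2 mole ratio is 2:13, so n(O2) = 4.6382 × 13/2 = 30.149 mol.
Mass of O2 = 30.149 mol × 32.00 g/mol = 964.75 g.

964.8 g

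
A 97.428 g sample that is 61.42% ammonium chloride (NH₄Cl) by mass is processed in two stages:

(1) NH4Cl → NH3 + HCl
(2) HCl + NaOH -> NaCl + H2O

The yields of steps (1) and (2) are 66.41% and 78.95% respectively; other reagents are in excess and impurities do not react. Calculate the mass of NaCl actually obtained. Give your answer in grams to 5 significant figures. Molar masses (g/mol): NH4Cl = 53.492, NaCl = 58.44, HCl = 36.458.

34.277 g

Pure NH4Cl = 97.428 × 0.6142 = 59.8403 g.
n(NH4Cl) = 59.8403 / 53.492 = 1.11868 mol.
Step 1 (NH4Cl:HCl = 1:1): theoretical n(HCl) = 1.11868 mol; at 66.41% yield, n(HCl) = 0.742913 mol.
Step 2 (HCl:NaCl = 1:1): theoretical n(NaCl) = 0.742913 mol, so theoretical mass = 0.742913 × 58.44 = 43.4159 g.
At 78.95% yield, actual mass of NaCl = 43.4159 × 0.7895 = 34.2768 g.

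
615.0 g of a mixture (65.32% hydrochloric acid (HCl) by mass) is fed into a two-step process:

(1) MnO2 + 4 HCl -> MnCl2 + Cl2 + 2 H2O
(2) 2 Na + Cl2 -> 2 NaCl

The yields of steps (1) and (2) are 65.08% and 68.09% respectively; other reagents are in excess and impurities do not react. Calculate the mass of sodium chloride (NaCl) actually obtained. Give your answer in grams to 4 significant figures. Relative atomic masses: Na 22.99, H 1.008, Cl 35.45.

142.7 g

Pure HCl = 615.0 × 0.6532 = 401.72 g.
M(HCl) = 1.008 + 35.45 = 36.458 g/mol.
M(NaCl) = 22.99 + 35.45 = 58.44 g/mol.
n(HCl) = 401.72 / 36.458 = 11.019 mol.
Step 1 (HCl:Cl2 = 4:1): theoretical n(Cl2) = 2.7547 mol; at 65.08% yield, n(Cl2) = 1.7927 mol.
Step 2 (Cl2:NaCl = 1:2): theoretical n(NaCl) = 3.5855 mol, so theoretical mass = 3.5855 × 58.44 = 209.53 g.
At 68.09% yield, actual mass of NaCl = 209.53 × 0.6809 = 142.67 g.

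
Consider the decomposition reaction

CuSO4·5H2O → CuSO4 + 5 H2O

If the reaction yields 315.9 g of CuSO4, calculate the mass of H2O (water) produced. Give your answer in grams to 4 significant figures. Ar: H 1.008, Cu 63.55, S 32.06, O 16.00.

178.3 g

M(CuSO4) = 63.55 + 32.06 + 4(16.00) = 159.61 g/mol.
M(H2O) = 2(1.008) + 16.00 = 18.016 g/mol.
n(CuSO4) = 315.90 g / 159.61 g/mol = 1.9792 mol.
From the equation the CuSO4:H2O mole ratio is 1:5, so n(H2O) = 1.9792 × 5/1 = 9.8960 mol.
Mass of H2O = 9.8960 mol × 18.016 g/mol = 178.29 g.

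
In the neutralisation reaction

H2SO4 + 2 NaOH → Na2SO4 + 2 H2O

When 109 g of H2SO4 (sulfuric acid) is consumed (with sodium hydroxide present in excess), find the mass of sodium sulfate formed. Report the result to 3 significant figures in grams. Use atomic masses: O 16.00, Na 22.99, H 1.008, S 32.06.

M(H2SO4) = 2(1.008) + 32.06 + 4(16.00) = 98.076 g/mol.
M(Na2SO4) = 2(22.99) + 32.06 + 4(16.00) = 142.04 g/mol.
n(H2SO4) = 109.0 g / 98.076 g/mol = 1.111 mol.
From the equation the H2SO4:Na2SO4 mole ratio is 1:1, so n(Na2SO4) = 1.111 × 1/1 = 1.111 mol.
Mass of Na2SO4 = 1.111 mol × 142.04 g/mol = 157.9 g.

158 g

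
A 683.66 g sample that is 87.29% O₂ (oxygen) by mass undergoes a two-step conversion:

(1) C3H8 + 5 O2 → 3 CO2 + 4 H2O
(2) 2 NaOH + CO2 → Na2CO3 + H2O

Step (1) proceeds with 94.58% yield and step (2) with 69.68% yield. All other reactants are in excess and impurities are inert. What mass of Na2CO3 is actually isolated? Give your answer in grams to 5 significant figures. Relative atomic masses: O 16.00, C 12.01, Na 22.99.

781.59 g

Pure O2 = 683.66 × 0.8729 = 596.767 g.
M(O2) = 2(16.00) = 32.00 g/mol.
M(Na2CO3) = 2(22.99) + 12.01 + 3(16.00) = 105.99 g/mol.
n(O2) = 596.767 / 32.00 = 18.6490 mol.
Step 1 (O2:CO2 = 5:3): theoretical n(CO2) = 11.1894 mol; at 94.58% yield, n(CO2) = 10.5829 mol.
Step 2 (CO2:Na2CO3 = 1:1): theoretical n(Na2CO3) = 10.5829 mol, so theoretical mass = 10.5829 × 105.99 = 1121.68 g.
At 69.68% yield, actual mass of Na2CO3 = 1121.68 × 0.6968 = 781.589 g.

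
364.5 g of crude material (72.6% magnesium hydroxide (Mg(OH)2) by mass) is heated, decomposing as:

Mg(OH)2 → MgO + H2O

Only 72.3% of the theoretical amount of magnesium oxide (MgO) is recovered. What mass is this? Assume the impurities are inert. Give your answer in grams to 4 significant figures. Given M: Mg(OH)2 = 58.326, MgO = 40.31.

132.2 g

Pure Mg(OH)2 available = 364.5 g × 0.726 = 264.63 g.
n(Mg(OH)2) = 264.63 g / 58.326 g/mol = 4.5370 mol.
From the equation the Mg(OH)2:MgO mole ratio is 1:1, so n(MgO) = 4.5370 × 1/1 = 4.5370 mol.
Mass of MgO = 4.5370 mol × 40.31 g/mol = 182.89 g.
Actual mass collected = 182.89 g × 0.723 = 132.23 g.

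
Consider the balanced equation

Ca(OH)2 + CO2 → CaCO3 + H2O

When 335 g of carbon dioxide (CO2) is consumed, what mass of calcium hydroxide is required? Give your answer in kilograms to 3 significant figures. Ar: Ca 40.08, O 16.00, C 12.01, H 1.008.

M(CO2) = 12.01 + 2(16.00) = 44.01 g/mol.
M(Ca(OH)2) = 40.08 + 2(16.00) + 2(1.008) = 74.096 g/mol.
n(CO2) = 335.0 g / 44.01 g/mol = 7.612 mol.
From the equation the CO2:Ca(OH)2 mole ratio is 1:1, so n(Ca(OH)2) = 7.612 × 1/1 = 7.612 mol.
Mass of Ca(OH)2 = 7.612 mol × 74.096 g/mol = 564.0 g.
Converting to kg: 564.0 g = 0.564 kg.

0.564 kg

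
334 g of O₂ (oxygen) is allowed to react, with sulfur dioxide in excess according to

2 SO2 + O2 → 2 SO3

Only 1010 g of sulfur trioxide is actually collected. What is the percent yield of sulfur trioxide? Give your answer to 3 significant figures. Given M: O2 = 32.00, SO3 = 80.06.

60.4 %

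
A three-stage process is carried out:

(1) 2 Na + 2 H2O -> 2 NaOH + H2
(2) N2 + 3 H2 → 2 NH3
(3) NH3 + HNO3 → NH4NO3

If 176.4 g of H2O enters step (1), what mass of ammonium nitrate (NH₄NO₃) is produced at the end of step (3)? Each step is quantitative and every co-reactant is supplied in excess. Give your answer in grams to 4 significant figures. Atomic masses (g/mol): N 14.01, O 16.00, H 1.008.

M(H2O) = 2(1.008) + 16.00 = 18.016 g/mol.
M(NH4NO3) = 2(14.01) + 4(1.008) + 3(16.00) = 80.052 g/mol.
n(H2O) = 176.4 / 18.016 = 9.7913 mol.
Reaction (1): H2O→H2 ratio 2:1 ⇒ n(H2) = 4.8956 mol.
Reaction (2): H2→NH3 ratio 3:2 ⇒ n(NH3) = 3.2638 mol.
Reaction (3): NH3→NH4NO3 ratio 1:1 ⇒ n(NH4NO3) = 3.2638 mol.
Mass of NH4NO3 = 3.2638 × 80.052 = 261.27 g.

261.3 g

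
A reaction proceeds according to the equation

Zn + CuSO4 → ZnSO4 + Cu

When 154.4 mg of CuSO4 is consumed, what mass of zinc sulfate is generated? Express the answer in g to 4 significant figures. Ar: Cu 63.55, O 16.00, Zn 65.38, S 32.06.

0.1562 g

M(CuSO4) = 63.55 + 32.06 + 4(16.00) = 159.61 g/mol.
M(ZnSO4) = 65.38 + 32.06 + 4(16.00) = 161.44 g/mol.
Convert: 154.4 mg = 0.15440 g.
n(CuSO4) = 0.15440 g / 159.61 g/mol = 0.00096736 mol.
From the equation the CuSO4:ZnSO4 mole ratio is 1:1, so n(ZnSO4) = 0.00096736 × 1/1 = 0.00096736 mol.
Mass of ZnSO4 = 0.00096736 mol × 161.44 g/mol = 0.15617 g.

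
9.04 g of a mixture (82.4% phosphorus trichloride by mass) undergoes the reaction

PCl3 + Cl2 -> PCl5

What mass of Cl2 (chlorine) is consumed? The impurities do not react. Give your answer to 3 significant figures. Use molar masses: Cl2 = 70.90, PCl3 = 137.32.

Mass of pure PCl3 = 9.04 g × 0.824 = 7.449 g.
n(PCl3) = 7.449 g / 137.32 g/mol = 0.05425 mol.
From the equation the PCl3:Cl2 mole ratio is 1:1, so n(Cl2) = 0.05425 × 1/1 = 0.05425 mol.
Mass of Cl2 = 0.05425 mol × 70.90 g/mol = 3.846 g.

3.85 g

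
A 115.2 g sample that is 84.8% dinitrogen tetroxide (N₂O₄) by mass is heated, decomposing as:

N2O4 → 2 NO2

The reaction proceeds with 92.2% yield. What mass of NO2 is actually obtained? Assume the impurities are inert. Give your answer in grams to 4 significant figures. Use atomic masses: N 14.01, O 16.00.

Pure N2O4 available = 115.2 g × 0.848 = 97.690 g.
M(N2O4) = 2(14.01) + 4(16.00) = 92.02 g/mol.
M(NO2) = 14.01 + 2(16.00) = 46.01 g/mol.
n(N2O4) = 97.690 g / 92.02 g/mol = 1.0616 mol.
From the equation the N2O4:NO2 mole ratio is 1:2, so n(NO2) = 1.0616 × 2/1 = 2.1232 mol.
Mass of NO2 = 2.1232 mol × 46.01 g/mol = 97.690 g.
Actual mass collected = 97.690 g × 0.922 = 90.070 g.

90.07 g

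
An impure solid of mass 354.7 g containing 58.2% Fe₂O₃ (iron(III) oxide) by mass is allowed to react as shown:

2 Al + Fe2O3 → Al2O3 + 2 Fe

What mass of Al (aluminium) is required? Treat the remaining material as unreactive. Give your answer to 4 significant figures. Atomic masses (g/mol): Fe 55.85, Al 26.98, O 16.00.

69.75 g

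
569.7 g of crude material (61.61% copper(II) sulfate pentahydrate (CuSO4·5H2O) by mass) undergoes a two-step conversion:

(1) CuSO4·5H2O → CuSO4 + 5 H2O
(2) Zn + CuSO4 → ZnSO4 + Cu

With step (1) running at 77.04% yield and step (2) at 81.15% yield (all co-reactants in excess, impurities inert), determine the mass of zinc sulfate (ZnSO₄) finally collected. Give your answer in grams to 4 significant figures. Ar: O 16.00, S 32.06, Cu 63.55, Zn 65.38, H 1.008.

Pure CuSO4·5H2O = 569.7 × 0.6161 = 350.99 g.
M(CuSO4·5H2O) = 63.55 + 32.06 + 9(16.00) + 10(1.008) = 249.69 g/mol.
M(ZnSO4) = 65.38 + 32.06 + 4(16.00) = 161.44 g/mol.
n(CuSO4·5H2O) = 350.99 / 249.69 = 1.4057 mol.
Step 1 (CuSO4·5H2O:CuSO4 = 1:1): theoretical n(CuSO4) = 1.4057 mol; at 77.04% yield, n(CuSO4) = 1.0830 mol.
Step 2 (CuSO4:ZnSO4 = 1:1): theoretical n(ZnSO4) = 1.0830 mol, so theoretical mass = 1.0830 × 161.44 = 174.83 g.
At 81.15% yield, actual mass of ZnSO4 = 174.83 × 0.8115 = 141.88 g.

141.9 g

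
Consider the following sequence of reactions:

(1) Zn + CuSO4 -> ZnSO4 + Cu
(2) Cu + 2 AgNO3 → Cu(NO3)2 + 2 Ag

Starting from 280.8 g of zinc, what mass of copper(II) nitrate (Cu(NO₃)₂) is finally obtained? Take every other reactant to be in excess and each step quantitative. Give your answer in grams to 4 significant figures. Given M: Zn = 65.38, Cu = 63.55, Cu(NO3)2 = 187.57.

805.6 g

n(Zn) = 280.80 / 65.38 = 4.2949 mol.
Step 1 gives a 1:1 ratio of Zn to Cu, so n(Cu) = 4.2949 mol.
In step 2 the Cu:Cu(NO3)2 ratio is 1:1, so n(Cu(NO3)2) = 4.2949 mol.
Mass of Cu(NO3)2 = 4.2949 × 187.57 = 805.59 g.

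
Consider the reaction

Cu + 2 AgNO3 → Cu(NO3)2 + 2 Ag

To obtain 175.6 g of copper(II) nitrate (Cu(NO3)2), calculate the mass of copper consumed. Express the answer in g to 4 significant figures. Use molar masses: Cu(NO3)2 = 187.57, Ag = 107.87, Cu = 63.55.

59.49 g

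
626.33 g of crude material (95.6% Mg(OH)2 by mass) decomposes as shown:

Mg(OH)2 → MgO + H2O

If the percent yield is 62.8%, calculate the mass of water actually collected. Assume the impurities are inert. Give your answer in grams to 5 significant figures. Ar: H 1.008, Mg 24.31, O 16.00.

116.15 g

Pure Mg(OH)2 available = 626.33 g × 0.956 = 598.771 g.
M(Mg(OH)2) = 24.31 + 2(16.00) + 2(1.008) = 58.326 g/mol.
M(H2O) = 2(1.008) + 16.00 = 18.016 g/mol.
n(Mg(OH)2) = 598.771 g / 58.326 g/mol = 10.2659 mol.
From the equation the Mg(OH)2:H2O mole ratio is 1:1, so n(H2O) = 10.2659 × 1/1 = 10.2659 mol.
Mass of H2O = 10.2659 mol × 18.016 g/mol = 184.951 g.
Actual mass collected = 184.951 g × 0.628 = 116.149 g.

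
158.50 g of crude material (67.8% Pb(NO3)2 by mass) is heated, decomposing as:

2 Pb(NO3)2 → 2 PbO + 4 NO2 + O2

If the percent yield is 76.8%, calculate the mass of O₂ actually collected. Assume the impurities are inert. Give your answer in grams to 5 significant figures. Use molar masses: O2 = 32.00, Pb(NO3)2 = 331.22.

Pure Pb(NO3)2 available = 158.50 g × 0.678 = 107.463 g.
n(Pb(NO3)2) = 107.463 g / 331.22 g/mol = 0.324446 mol.
From the equation the Pb(NO3)2:O2 mole ratio is 2:1, so n(O2) = 0.324446 × 1/2 = 0.162223 mol.
Mass of O2 = 0.162223 mol × 32.00 g/mol = 5.19114 g.
Actual mass collected = 5.19114 g × 0.768 = 3.98679 g.

3.9868 g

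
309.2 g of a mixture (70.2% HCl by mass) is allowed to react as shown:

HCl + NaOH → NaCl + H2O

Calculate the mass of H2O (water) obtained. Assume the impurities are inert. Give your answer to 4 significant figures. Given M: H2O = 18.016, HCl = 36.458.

107.3 g

Mass of pure HCl = 309.2 g × 0.702 = 217.06 g.
n(HCl) = 217.06 g / 36.458 g/mol = 5.9537 mol.
From the equation the HCl:H2O mole ratio is 1:1, so n(H2O) = 5.9537 × 1/1 = 5.9537 mol.
Mass of H2O = 5.9537 mol × 18.016 g/mol = 107.26 g.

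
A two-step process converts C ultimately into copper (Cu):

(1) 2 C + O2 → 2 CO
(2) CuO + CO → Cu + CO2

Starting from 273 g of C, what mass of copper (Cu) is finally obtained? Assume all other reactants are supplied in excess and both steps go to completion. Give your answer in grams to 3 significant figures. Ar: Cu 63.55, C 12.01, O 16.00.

M(C) = 12.01 g/mol.
M(Cu) = 63.55 g/mol.
n(C) = 273.0 / 12.01 = 22.73 mol.
Step 1 gives a 2:2 ratio of C to CO, so n(CO) = 22.73 mol.
In step 2 the CO:Cu ratio is 1:1, so n(Cu) = 22.73 mol.
Mass of Cu = 22.73 × 63.55 = 1445 g.

1440 g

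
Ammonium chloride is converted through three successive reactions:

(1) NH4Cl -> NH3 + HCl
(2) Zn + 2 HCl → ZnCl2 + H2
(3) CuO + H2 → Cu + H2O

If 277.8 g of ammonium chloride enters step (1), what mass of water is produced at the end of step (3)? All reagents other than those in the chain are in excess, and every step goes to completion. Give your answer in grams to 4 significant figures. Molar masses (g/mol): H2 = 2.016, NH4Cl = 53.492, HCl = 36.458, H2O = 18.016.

46.78 g

n(NH4Cl) = 277.8 / 53.492 = 5.1933 mol.
Reaction (1): NH4Cl→HCl ratio 1:1 ⇒ n(HCl) = 5.1933 mol.
Reaction (2): HCl→H2 ratio 2:1 ⇒ n(H2) = 2.5966 mol.
Reaction (3): H2→H2O ratio 1:1 ⇒ n(H2O) = 2.5966 mol.
Mass of H2O = 2.5966 × 18.016 = 46.781 g.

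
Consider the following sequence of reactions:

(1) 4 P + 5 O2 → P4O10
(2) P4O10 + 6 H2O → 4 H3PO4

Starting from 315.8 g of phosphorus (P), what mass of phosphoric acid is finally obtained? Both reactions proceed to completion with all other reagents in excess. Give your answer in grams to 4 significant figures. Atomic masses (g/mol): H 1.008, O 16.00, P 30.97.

999.2 g

M(P) = 30.97 g/mol.
M(H3PO4) = 3(1.008) + 30.97 + 4(16.00) = 97.994 g/mol.
n(P) = 315.80 / 30.97 = 10.197 mol.
Step 1 gives a 4:1 ratio of P to P4O10, so n(P4O10) = 2.5492 mol.
In step 2 the P4O10:H3PO4 ratio is 1:4, so n(H3PO4) = 10.197 mol.
Mass of H3PO4 = 10.197 × 97.994 = 999.24 g.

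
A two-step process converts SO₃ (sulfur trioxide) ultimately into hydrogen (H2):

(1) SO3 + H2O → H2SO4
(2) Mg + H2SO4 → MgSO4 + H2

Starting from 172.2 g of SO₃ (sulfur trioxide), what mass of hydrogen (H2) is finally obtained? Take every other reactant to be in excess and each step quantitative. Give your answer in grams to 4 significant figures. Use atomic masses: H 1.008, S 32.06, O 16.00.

4.336 g

M(SO3) = 32.06 + 3(16.00) = 80.06 g/mol.
M(H2) = 2(1.008) = 2.016 g/mol.
n(SO3) = 172.20 / 80.06 = 2.1509 mol.
Step 1 gives a 1:1 ratio of SO3 to H2SO4, so n(H2SO4) = 2.1509 mol.
In step 2 the H2SO4:H2 ratio is 1:1, so n(H2) = 2.1509 mol.
Mass of H2 = 2.1509 × 2.016 = 4.3362 g.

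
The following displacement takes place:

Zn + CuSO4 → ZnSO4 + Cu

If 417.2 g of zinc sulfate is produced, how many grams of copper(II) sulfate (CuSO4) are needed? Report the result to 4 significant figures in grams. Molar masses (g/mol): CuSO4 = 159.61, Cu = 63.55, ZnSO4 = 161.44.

n(ZnSO4) = 417.20 g / 161.44 g/mol = 2.5842 mol.
From the equation the ZnSO4:CuSO4 mole ratio is 1:1, so n(CuSO4) = 2.5842 × 1/1 = 2.5842 mol.
Mass of CuSO4 = 2.5842 mol × 159.61 g/mol = 412.47 g.

412.5 g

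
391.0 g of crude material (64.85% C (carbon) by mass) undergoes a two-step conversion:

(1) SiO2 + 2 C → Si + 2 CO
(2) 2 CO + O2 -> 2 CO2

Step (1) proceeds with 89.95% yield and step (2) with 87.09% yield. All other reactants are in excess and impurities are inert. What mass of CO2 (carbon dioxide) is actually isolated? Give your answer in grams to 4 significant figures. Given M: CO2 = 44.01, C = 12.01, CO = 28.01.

Pure C = 391.0 × 0.6485 = 253.56 g.
n(C) = 253.56 / 12.01 = 21.113 mol.
Step 1 (C:CO = 2:2): theoretical n(CO) = 21.113 mol; at 89.95% yield, n(CO) = 18.991 mol.
Step 2 (CO:CO2 = 2:2): theoretical n(CO2) = 18.991 mol, so theoretical mass = 18.991 × 44.01 = 835.79 g.
At 87.09% yield, actual mass of CO2 = 835.79 × 0.8709 = 727.89 g.

727.9 g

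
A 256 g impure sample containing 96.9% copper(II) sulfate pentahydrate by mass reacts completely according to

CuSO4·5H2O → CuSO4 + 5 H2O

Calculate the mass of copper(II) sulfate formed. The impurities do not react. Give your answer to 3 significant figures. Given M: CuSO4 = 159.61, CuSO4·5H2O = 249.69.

Mass of pure CuSO4·5H2O = 256 g × 0.969 = 248.1 g.
n(CuSO4·5H2O) = 248.1 g / 249.69 g/mol = 0.9935 mol.
From the equation the CuSO4·5H2O:CuSO4 mole ratio is 1:1, so n(CuSO4) = 0.9935 × 1/1 = 0.9935 mol.
Mass of CuSO4 = 0.9935 mol × 159.61 g/mol = 158.6 g.

159 g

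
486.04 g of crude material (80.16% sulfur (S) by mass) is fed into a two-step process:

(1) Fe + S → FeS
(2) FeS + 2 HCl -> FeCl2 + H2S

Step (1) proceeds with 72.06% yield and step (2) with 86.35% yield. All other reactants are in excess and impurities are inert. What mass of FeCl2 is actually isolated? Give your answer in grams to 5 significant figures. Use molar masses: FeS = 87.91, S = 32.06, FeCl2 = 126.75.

958.45 g

Pure S = 486.04 × 0.8016 = 389.610 g.
n(S) = 389.610 / 32.06 = 12.1525 mol.
Step 1 (S:FeS = 1:1): theoretical n(FeS) = 12.1525 mol; at 72.06% yield, n(FeS) = 8.75710 mol.
Step 2 (FeS:FeCl2 = 1:1): theoretical n(FeCl2) = 8.75710 mol, so theoretical mass = 8.75710 × 126.75 = 1109.96 g.
At 86.35% yield, actual mass of FeCl2 = 1109.96 × 0.8635 = 958.453 g.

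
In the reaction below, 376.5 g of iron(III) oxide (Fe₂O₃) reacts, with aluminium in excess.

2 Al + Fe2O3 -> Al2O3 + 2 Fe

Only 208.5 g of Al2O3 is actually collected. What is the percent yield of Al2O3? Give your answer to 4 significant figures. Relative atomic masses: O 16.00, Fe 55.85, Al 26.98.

M(Fe2O3) = 2(55.85) + 3(16.00) = 159.70 g/mol.
M(Al2O3) = 2(26.98) + 3(16.00) = 101.96 g/mol.
n(Fe2O3) = 376.50 g / 159.70 g/mol = 2.3575 mol.
From the equation the Fe2O3:Al2O3 mole ratio is 1:1, so n(Al2O3) = 2.3575 × 1/1 = 2.3575 mol.
Mass of Al2O3 = 2.3575 mol × 101.96 g/mol = 240.38 g.
This is the theoretical yield. Percent yield = 208.5 g / 240.38 g × 100% = 86.739%.

86.74 %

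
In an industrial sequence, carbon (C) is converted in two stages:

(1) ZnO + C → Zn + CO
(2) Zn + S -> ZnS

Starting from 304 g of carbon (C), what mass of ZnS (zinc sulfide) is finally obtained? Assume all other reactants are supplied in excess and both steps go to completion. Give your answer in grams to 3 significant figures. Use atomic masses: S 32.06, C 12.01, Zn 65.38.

M(C) = 12.01 g/mol.
M(ZnS) = 65.38 + 32.06 = 97.44 g/mol.
n(C) = 304.0 / 12.01 = 25.31 mol.
Step 1 gives a 1:1 ratio of C to Zn, so n(Zn) = 25.31 mol.
In step 2 the Zn:ZnS ratio is 1:1, so n(ZnS) = 25.31 mol.
Mass of ZnS = 25.31 × 97.44 = 2466 g.

2470 g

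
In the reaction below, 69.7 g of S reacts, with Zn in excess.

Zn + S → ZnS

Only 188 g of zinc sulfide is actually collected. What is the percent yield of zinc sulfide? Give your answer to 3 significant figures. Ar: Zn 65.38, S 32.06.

M(S) = 32.06 g/mol.
M(ZnS) = 65.38 + 32.06 = 97.44 g/mol.
n(S) = 69.70 g / 32.06 g/mol = 2.174 mol.
From the equation the S:ZnS mole ratio is 1:1, so n(ZnS) = 2.174 × 1/1 = 2.174 mol.
Mass of ZnS = 2.174 mol × 97.44 g/mol = 211.8 g.
This is the theoretical yield. Percent yield = 188 g / 211.8 g × 100% = 88.75%.

88.7 %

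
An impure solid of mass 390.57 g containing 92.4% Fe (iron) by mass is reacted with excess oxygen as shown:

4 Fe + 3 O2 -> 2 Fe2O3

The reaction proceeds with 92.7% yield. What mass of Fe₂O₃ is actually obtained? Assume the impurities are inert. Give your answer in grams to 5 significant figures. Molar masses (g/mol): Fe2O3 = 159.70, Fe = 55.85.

Pure Fe available = 390.57 g × 0.924 = 360.887 g.
n(Fe) = 360.887 g / 55.85 g/mol = 6.46171 mol.
From the equation the Fe:Fe2O3 mole ratio is 4:2, so n(Fe2O3) = 6.46171 × 2/4 = 3.23086 mol.
Mass of Fe2O3 = 3.23086 mol × 159.70 g/mol = 515.968 g.
Actual mass collected = 515.968 g × 0.927 = 478.302 g.

478.30 g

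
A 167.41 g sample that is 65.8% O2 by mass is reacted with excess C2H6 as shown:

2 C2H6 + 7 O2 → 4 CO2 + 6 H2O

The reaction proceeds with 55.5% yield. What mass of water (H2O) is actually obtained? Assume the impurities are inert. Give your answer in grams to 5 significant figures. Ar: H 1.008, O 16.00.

29.503 g

Pure O2 available = 167.41 g × 0.658 = 110.156 g.
M(O2) = 2(16.00) = 32.00 g/mol.
M(H2O) = 2(1.008) + 16.00 = 18.016 g/mol.
n(O2) = 110.156 g / 32.00 g/mol = 3.44237 mol.
From the equation the O2:H2O mole ratio is 7:6, so n(H2O) = 3.44237 × 6/7 = 2.95060 mol.
Mass of H2O = 2.95060 mol × 18.016 g/mol = 53.1580 g.
Actual mass collected = 53.1580 g × 0.555 = 29.5027 g.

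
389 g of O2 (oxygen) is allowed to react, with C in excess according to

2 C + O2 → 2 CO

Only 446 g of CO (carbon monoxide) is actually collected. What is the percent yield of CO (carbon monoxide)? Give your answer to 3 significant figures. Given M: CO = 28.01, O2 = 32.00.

n(O2) = 389.0 g / 32.00 g/mol = 12.16 mol.
From the equation the O2:CO mole ratio is 1:2, so n(CO) = 12.16 × 2/1 = 24.31 mol.
Mass of CO = 24.31 mol × 28.01 g/mol = 681.0 g.
This is the theoretical yield. Percent yield = 446 g / 681.0 g × 100% = 65.49%.

65.5 %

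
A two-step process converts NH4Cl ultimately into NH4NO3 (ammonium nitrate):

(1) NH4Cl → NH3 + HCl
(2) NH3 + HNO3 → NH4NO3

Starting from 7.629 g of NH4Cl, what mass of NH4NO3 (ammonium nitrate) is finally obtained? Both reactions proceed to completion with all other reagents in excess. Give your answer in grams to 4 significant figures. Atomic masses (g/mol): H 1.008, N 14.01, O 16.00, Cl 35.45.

M(NH4Cl) = 14.01 + 4(1.008) + 35.45 = 53.492 g/mol.
M(NH4NO3) = 2(14.01) + 4(1.008) + 3(16.00) = 80.052 g/mol.
n(NH4Cl) = 7.6290 / 53.492 = 0.14262 mol.
Step 1 gives a 1:1 ratio of NH4Cl to NH3, so n(NH3) = 0.14262 mol.
In step 2 the NH3:NH4NO3 ratio is 1:1, so n(NH4NO3) = 0.14262 mol.
Mass of NH4NO3 = 0.14262 × 80.052 = 11.417 g.

11.42 g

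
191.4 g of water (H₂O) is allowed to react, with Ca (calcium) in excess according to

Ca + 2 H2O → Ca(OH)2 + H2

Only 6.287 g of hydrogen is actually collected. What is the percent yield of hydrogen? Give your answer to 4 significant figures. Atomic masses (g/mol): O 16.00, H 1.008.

58.71 %

M(H2O) = 2(1.008) + 16.00 = 18.016 g/mol.
M(H2) = 2(1.008) = 2.016 g/mol.
n(H2O) = 191.40 g / 18.016 g/mol = 10.624 mol.
From the equation the H2O:H2 mole ratio is 2:1, so n(H2) = 10.624 × 1/2 = 5.3119 mol.
Mass of H2 = 5.3119 mol × 2.016 g/mol = 10.709 g.
This is the theoretical yield. Percent yield = 6.287 g / 10.709 g × 100% = 58.708%.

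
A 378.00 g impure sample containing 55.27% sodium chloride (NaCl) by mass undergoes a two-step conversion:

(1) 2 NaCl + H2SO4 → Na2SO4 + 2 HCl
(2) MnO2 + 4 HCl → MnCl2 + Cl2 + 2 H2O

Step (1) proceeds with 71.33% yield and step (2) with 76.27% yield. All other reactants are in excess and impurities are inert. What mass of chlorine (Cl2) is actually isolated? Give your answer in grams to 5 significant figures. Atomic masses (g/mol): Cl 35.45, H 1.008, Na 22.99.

34.473 g

Pure NaCl = 378.00 × 0.5527 = 208.921 g.
M(NaCl) = 22.99 + 35.45 = 58.44 g/mol.
M(Cl2) = 2(35.45) = 70.90 g/mol.
n(NaCl) = 208.921 / 58.44 = 3.57496 mol.
Step 1 (NaCl:HCl = 2:2): theoretical n(HCl) = 3.57496 mol; at 71.33% yield, n(HCl) = 2.55002 mol.
Step 2 (HCl:Cl2 = 4:1): theoretical n(Cl2) = 0.637505 mol, so theoretical mass = 0.637505 × 70.90 = 45.1991 g.
At 76.27% yield, actual mass of Cl2 = 45.1991 × 0.7627 = 34.4733 g.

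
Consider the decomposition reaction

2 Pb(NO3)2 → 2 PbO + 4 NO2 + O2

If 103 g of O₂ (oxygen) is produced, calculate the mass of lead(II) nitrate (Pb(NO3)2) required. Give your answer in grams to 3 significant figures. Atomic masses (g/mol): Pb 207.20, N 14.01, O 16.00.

2130 g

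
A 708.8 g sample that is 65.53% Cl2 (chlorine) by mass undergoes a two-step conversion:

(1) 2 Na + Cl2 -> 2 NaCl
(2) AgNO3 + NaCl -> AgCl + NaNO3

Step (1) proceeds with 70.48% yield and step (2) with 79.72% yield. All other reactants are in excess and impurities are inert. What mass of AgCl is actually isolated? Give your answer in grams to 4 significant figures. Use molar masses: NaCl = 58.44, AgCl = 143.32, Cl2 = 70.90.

1055 g

Pure Cl2 = 708.8 × 0.6553 = 464.48 g.
n(Cl2) = 464.48 / 70.90 = 6.5512 mol.
Step 1 (Cl2:NaCl = 1:2): theoretical n(NaCl) = 13.102 mol; at 70.48% yield, n(NaCl) = 9.2345 mol.
Step 2 (NaCl:AgCl = 1:1): theoretical n(AgCl) = 9.2345 mol, so theoretical mass = 9.2345 × 143.32 = 1323.5 g.
At 79.72% yield, actual mass of AgCl = 1323.5 × 0.7972 = 1055.1 g.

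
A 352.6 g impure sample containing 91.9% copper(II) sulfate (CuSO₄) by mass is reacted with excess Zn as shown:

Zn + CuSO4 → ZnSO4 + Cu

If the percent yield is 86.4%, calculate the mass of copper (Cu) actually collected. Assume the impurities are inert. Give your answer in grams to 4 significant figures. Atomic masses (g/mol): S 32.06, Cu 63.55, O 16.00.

111.5 g

Pure CuSO4 available = 352.6 g × 0.919 = 324.04 g.
M(CuSO4) = 63.55 + 32.06 + 4(16.00) = 159.61 g/mol.
M(Cu) = 63.55 g/mol.
n(CuSO4) = 324.04 g / 159.61 g/mol = 2.0302 mol.
From the equation the CuSO4:Cu mole ratio is 1:1, so n(Cu) = 2.0302 × 1/1 = 2.0302 mol.
Mass of Cu = 2.0302 mol × 63.55 g/mol = 129.02 g.
Actual mass collected = 129.02 g × 0.864 = 111.47 g.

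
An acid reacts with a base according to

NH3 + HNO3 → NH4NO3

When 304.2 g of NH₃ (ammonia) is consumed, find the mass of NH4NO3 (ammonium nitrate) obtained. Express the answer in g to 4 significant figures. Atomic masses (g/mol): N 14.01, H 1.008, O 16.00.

1430 g

M(NH3) = 14.01 + 3(1.008) = 17.034 g/mol.
M(NH4NO3) = 2(14.01) + 4(1.008) + 3(16.00) = 80.052 g/mol.
n(NH3) = 304.20 g / 17.034 g/mol = 17.858 mol.
From the equation the NH3:NH4NO3 mole ratio is 1:1, so n(NH4NO3) = 17.858 × 1/1 = 17.858 mol.
Mass of NH4NO3 = 17.858 mol × 80.052 g/mol = 1429.6 g.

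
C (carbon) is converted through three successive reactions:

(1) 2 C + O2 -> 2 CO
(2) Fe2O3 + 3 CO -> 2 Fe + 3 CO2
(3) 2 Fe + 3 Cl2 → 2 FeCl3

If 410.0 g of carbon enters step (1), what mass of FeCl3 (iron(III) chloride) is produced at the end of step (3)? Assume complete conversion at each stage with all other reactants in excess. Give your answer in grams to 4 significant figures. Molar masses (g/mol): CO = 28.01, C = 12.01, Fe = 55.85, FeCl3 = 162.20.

n(C) = 410.0 / 12.01 = 34.138 mol.
Reaction (1): C→CO ratio 2:2 ⇒ n(CO) = 34.138 mol.
Reaction (2): CO→Fe ratio 3:2 ⇒ n(Fe) = 22.759 mol.
Reaction (3): Fe→FeCl3 ratio 2:2 ⇒ n(FeCl3) = 22.759 mol.
Mass of FeCl3 = 22.759 × 162.20 = 3691.5 g.

3691 g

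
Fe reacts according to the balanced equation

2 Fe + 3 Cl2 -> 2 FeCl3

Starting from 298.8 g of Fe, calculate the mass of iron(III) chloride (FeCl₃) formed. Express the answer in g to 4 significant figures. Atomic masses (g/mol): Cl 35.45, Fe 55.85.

867.8 g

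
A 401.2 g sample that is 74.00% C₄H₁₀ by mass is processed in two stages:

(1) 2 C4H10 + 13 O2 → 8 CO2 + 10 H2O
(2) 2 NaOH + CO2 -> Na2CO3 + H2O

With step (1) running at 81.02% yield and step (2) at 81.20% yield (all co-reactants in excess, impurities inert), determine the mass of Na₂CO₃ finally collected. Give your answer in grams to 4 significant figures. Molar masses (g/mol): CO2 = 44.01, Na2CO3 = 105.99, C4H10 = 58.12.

1425 g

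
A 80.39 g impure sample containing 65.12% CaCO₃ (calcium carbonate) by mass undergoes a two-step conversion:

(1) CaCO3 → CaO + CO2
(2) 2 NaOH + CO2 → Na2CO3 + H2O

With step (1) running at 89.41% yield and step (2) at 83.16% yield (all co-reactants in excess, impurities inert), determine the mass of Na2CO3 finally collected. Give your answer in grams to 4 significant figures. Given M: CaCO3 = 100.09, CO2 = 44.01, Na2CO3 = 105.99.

Pure CaCO3 = 80.39 × 0.6512 = 52.350 g.
n(CaCO3) = 52.350 / 100.09 = 0.52303 mol.
Step 1 (CaCO3:CO2 = 1:1): theoretical n(CO2) = 0.52303 mol; at 89.41% yield, n(CO2) = 0.46764 mol.
Step 2 (CO2:Na2CO3 = 1:1): theoretical n(Na2CO3) = 0.46764 mol, so theoretical mass = 0.46764 × 105.99 = 49.565 g.
At 83.16% yield, actual mass of Na2CO3 = 49.565 × 0.8316 = 41.218 g.

41.22 g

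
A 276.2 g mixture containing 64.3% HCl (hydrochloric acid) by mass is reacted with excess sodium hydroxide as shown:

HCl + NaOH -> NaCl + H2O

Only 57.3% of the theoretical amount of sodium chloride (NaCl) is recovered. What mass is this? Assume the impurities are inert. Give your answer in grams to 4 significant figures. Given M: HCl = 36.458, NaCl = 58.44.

Pure HCl available = 276.2 g × 0.643 = 177.60 g.
n(HCl) = 177.60 g / 36.458 g/mol = 4.8713 mol.
From the equation the HCl:NaCl mole ratio is 1:1, so n(NaCl) = 4.8713 × 1/1 = 4.8713 mol.
Mass of NaCl = 4.8713 mol × 58.44 g/mol = 284.68 g.
Actual mass collected = 284.68 g × 0.573 = 163.12 g.

163.1 g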